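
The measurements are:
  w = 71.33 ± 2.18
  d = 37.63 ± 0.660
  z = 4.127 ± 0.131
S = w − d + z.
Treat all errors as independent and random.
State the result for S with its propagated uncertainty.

S is a linear combination, so absolute uncertainties add in quadrature:
  (δw)² = 4.75;  (δd)² = 0.436;  (δz)² = 0.0172
δS = √(5.21) = 2.28
S = 37.83.

37.83 ± 2.28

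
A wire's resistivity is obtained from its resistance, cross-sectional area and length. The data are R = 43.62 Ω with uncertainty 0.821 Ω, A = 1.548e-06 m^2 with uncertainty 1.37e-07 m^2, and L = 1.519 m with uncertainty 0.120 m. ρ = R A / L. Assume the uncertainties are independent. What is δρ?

5.34e-06 Ω·m

Relative error in a monomial: (δρ/ρ)² = Σ (nᵢ · δxᵢ/xᵢ)².
  (1·δR/R)² = (1×0.0188)² = 0.000354;  (1·δA/A)² = (1×0.0885)² = 0.00783;  (-1·δL/L)² = (-1×0.0790)² = 0.00624
δρ/ρ = √(0.0144) = 0.120
ρ = 4.445e-05 Ω·m, so δρ = 0.120 × 4.445e-05 = 5.34e-06 Ω·m.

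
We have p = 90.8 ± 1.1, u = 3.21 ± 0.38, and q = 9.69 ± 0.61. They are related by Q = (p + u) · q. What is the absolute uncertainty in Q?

Let w = p + u = 94.0. δw = √(δp² + δu²) = √(1.21 + 0.144) = 1.16, so δw/w = 0.0124.
Q is then a monomial in w, q:
δQ/Q = √((δw/w)² + (1·δq/q)²) = √(0.000153 + 0.00396) = 0.0642
Q = 911, so δQ = 0.0642 × 911 = 58.4.

58.4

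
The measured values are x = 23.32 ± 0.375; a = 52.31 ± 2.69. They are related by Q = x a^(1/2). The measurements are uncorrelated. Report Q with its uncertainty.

Products/powers → add relative errors in quadrature, weighted by exponent:
  (1·δx/x)² = (1×0.0161)² = 0.000259;  (½·δa/a)² = (0.5×0.0514)² = 0.000661
δQ/Q = √(0.000920) = 0.0303
Q = 168.7, so δQ = 0.0303 × 168.7 = 5.11.

168.7 ± 5.11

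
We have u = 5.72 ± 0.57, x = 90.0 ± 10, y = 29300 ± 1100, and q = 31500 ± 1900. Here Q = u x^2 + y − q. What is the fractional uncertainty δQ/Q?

Let p = u·x^2 = 46300. δp/p = √((1·δu/u)² + (2·δx/x)²) = √(0.00993 + 0.0494) = 0.244, so δp = 11300.
Q = p + y − q: δQ = √(δp² + δy² + δq²) = √(1.27e+08 + 1.21e+06 + 3.61e+06) = 11500
Q = 44100, so δQ/Q = 11500/44100 = 0.260.

0.260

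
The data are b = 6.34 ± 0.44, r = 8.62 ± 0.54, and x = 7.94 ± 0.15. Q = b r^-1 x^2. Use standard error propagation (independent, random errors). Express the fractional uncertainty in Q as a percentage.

Since Q is a product/quotient, work with relative uncertainties:
  (1·δb/b)² = (1×0.0694)² = 0.00482;  (-1·δr/r)² = (-1×0.0626)² = 0.00392;  (2·δx/x)² = (2×0.0189)² = 0.00143
δQ/Q = √(0.0102) = 0.101

10.1%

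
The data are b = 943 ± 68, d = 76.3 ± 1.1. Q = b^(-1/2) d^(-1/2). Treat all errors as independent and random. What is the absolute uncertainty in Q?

Relative error in a monomial: (δQ/Q)² = Σ (nᵢ · δxᵢ/xᵢ)².
  (−½·δb/b)² = (-0.5×0.0721)² = 0.00130;  (−½·δd/d)² = (-0.5×0.0144)² = 5.2e-05
δQ/Q = √(0.00135) = 0.0368
Q = 0.00373, so δQ = 0.0368 × 0.00373 = 0.000137.

0.000137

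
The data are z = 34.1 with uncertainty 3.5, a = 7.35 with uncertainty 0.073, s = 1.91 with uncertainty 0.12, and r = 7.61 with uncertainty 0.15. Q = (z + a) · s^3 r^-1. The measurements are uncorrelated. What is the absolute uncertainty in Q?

7.87

Let u = z + a = 41.5. δu = √(δz² + δa²) = √(12.2 + 0.00533) = 3.50, so δu/u = 0.0845.
Q is then a monomial in u, s, r:
δQ/Q = √((δu/u)² + (3·δs/s)² + (-1·δr/r)²) = √(0.00713 + 0.0355 + 0.000389) = 0.207
Q = 38.0, so δQ = 0.207 × 38.0 = 7.87.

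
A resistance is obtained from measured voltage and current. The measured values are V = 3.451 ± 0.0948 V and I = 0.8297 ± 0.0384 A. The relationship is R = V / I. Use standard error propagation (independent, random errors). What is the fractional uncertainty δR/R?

0.0538

Relative error in a monomial: (δR/R)² = Σ (nᵢ · δxᵢ/xᵢ)².
  (1·δV/V)² = (1×0.0275)² = 0.000755;  (-1·δI/I)² = (-1×0.0463)² = 0.00214
δR/R = √(0.00290) = 0.0538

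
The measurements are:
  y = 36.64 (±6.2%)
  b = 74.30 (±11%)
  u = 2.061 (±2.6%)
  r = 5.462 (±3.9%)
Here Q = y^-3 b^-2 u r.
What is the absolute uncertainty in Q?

Q is a product of powers, so relative uncertainties combine in quadrature:
  (-3·δy/y)² = (-3×0.0620)² = 0.0346;  (-2·δb/b)² = (-2×0.110)² = 0.0484;  (1·δu/u)² = (1×0.0260)² = 0.000676;  (1·δr/r)² = (1×0.0390)² = 0.00152
δQ/Q = √(0.0852) = 0.292
Q = 4.146e-08, so δQ = 0.292 × 4.146e-08 = 1.21e-08.

1.21e-08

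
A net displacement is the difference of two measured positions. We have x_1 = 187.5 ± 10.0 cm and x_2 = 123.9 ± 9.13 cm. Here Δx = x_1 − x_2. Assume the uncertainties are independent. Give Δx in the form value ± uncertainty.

63.60 ± 13.5 cm

Absolute uncertainties add in quadrature for a linear combination:
  (δx_1)² = 100;  (δx_2)² = 83.4
δΔx = √(183) = 13.5 cm
Δx = 63.60 cm.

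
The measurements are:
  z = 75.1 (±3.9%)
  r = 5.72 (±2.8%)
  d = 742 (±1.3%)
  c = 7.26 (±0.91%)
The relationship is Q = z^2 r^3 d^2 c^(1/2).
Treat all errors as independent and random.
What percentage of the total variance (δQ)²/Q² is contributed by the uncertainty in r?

(δQ/Q)² = (2·δz/z)² + (3·δr/r)² + (2·δd/d)² + (½·δc/c)²
  z term: (2×0.0390)² = 0.00608
  r term: (3×0.0280)² = 0.00706
  d term: (2×0.0130)² = 0.000676
  c term: (0.5×0.00910)² = 2.07e-05
Total = 0.0138. Share from r = 0.00706/0.0138 = 0.510.

51.0%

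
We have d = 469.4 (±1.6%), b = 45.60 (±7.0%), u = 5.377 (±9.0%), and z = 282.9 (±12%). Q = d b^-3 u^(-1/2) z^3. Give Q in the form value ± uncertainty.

48340 ± 20300

Each factor contributes (exponent × relative error)² to (δQ/Q)²:
  (1·δd/d)² = (1×0.0160)² = 0.000256;  (-3·δb/b)² = (-3×0.0700)² = 0.0441;  (−½·δu/u)² = (-0.5×0.0900)² = 0.00202;  (3·δz/z)² = (3×0.120)² = 0.130
δQ/Q = √(0.176) = 0.420
Q = 48340, so δQ = 0.420 × 48340 = 20300.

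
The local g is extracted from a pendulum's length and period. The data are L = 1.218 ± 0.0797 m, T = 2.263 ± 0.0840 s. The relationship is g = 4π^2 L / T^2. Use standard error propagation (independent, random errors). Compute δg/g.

Each factor contributes (exponent × relative error)² to (δg/g)²:
  (1·δL/L)² = (1×0.0654)² = 0.00428;  (-2·δT/T)² = (-2×0.0371)² = 0.00551
δg/g = √(0.00979) = 0.0990

0.0990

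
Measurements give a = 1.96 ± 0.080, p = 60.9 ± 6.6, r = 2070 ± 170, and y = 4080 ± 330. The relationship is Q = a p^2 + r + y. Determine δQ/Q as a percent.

Let w = a·p^2 = 7270. δw/w = √((1·δa/a)² + (2·δp/p)²) = √(0.00167 + 0.0470) = 0.221, so δw = 1600.
Q = w + r + y: δQ = √(δw² + δr² + δy²) = √(2.57e+06 + 28900 + 1.09e+05) = 1650
Q = 13400, so δQ/Q = 1650/13400 = 0.123.

12.3%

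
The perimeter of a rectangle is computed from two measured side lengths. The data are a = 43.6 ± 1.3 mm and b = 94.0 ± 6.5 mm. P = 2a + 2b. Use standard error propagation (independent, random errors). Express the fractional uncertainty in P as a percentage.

Each term contributes (cᵢ δxᵢ)² to (δP)²:
  (2·δa)² = 6.76;  (2·δb)² = 169
δP = √(176) = 13.3 mm
P = 275 mm, so δP/P = 13.3/275 = 0.0482.

4.82%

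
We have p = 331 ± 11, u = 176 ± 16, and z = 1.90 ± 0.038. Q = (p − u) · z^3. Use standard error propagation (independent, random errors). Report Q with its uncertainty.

1060 ± 148

Let w = p − u = 155. δw = √(δp² + δu²) = √(121 + 256) = 19.4, so δw/w = 0.125.
Q is then a monomial in w, z:
δQ/Q = √((δw/w)² + (3·δz/z)²) = √(0.0157 + 0.00360) = 0.139
Q = 1060, so δQ = 0.139 × 1060 = 148.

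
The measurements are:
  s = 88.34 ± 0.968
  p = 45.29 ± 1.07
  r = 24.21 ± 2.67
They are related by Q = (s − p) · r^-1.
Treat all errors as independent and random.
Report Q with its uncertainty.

1.778 ± 0.205

Let u = s − p = 43.05. δu = √(δs² + δp²) = √(0.937 + 1.14) = 1.44, so δu/u = 0.0335.
Q is then a monomial in u, r:
δQ/Q = √((δu/u)² + (-1·δr/r)²) = √(0.00112 + 0.0122) = 0.115
Q = 1.778, so δQ = 0.115 × 1.778 = 0.205.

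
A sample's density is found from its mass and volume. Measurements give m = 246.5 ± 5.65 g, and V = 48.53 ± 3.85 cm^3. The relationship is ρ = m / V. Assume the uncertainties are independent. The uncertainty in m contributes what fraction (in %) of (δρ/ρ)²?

7.70%

(δρ/ρ)² = (1·δm/m)² + (-1·δV/V)²
  m term: (1×0.0229)² = 0.000525
  V term: (-1×0.0793)² = 0.00629
Total = 0.00682. Share from m = 0.000525/0.00682 = 0.0770.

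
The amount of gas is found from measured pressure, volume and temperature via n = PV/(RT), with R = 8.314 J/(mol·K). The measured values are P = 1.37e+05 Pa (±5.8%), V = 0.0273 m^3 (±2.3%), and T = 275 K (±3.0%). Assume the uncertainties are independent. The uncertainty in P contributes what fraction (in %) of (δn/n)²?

70.2%

(δn/n)² = (1·δP/P)² + (1·δV/V)² + (-1·δT/T)²
  P term: (1×0.0580)² = 0.00336
  V term: (1×0.0230)² = 0.000529
  T term: (-1×0.0300)² = 0.000900
Total = 0.00479. Share from P = 0.00336/0.00479 = 0.702.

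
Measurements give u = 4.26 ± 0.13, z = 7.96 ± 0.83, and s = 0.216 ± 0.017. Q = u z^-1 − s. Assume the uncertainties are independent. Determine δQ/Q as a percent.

Let p = u·z^-1 = 0.535. δp/p = √((1·δu/u)² + (-1·δz/z)²) = √(0.000931 + 0.0109) = 0.109, so δp = 0.0581.
Q = p − s: δQ = √(δp² + δs²) = √(0.00338 + 0.000289) = 0.0606
Q = 0.319, so δQ/Q = 0.0606/0.319 = 0.190.

19.0%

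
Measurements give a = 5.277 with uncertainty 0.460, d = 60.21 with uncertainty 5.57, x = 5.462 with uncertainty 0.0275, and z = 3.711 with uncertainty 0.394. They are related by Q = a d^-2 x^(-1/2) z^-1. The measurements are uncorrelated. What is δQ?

3.87e-05

Relative error in a monomial: (δQ/Q)² = Σ (nᵢ · δxᵢ/xᵢ)².
  (1·δa/a)² = (1×0.0872)² = 0.00760;  (-2·δd/d)² = (-2×0.0925)² = 0.0342;  (−½·δx/x)² = (-0.5×0.00503)² = 6.34e-06;  (-1·δz/z)² = (-1×0.106)² = 0.0113
δQ/Q = √(0.0531) = 0.230
Q = 0.0001678, so δQ = 0.230 × 0.0001678 = 3.87e-05.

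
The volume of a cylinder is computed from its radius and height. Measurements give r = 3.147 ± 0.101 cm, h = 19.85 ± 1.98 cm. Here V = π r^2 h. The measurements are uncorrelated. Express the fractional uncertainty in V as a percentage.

11.9%

Products/powers → add relative errors in quadrature, weighted by exponent:
  (2·δr/r)² = (2×0.0321)² = 0.00412;  (1·δh/h)² = (1×0.0997)² = 0.00995
δV/V = √(0.0141) = 0.119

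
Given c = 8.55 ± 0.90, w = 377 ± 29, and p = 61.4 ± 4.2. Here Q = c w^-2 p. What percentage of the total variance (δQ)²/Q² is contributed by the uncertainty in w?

(δQ/Q)² = (1·δc/c)² + (-2·δw/w)² + (1·δp/p)²
  c term: (1×0.105)² = 0.0111
  w term: (-2×0.0769)² = 0.0237
  p term: (1×0.0684)² = 0.00468
Total = 0.0394. Share from w = 0.0237/0.0394 = 0.600.

60.0%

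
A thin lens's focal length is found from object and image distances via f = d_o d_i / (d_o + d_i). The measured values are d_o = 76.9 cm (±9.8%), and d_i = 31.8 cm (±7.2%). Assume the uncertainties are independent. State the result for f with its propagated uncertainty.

22.5 ± 1.31 cm

∂f/∂d_o = (d_i/(d_o+d_i))² = 0.0856;  ∂f/∂d_i = (d_o/(d_o+d_i))² = 0.500
δf = √((∂f/∂d_o · δd_o)² + (∂f/∂d_i · δd_i)²) = √(0.416 + 1.31) = 1.31 cm
f = 22.5 cm.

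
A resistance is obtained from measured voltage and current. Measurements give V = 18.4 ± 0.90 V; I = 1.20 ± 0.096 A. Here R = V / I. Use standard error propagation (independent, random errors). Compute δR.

Products/powers → add relative errors in quadrature, weighted by exponent:
  (1·δV/V)² = (1×0.0489)² = 0.00239;  (-1·δI/I)² = (-1×0.0800)² = 0.00640
δR/R = √(0.00879) = 0.0938
R = 15.3 Ω, so δR = 0.0938 × 15.3 = 1.44 Ω.

1.44 Ω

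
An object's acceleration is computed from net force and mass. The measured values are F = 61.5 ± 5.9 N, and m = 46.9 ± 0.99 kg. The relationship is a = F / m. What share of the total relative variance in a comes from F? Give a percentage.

95.4%

(δa/a)² = (1·δF/F)² + (-1·δm/m)²
  F term: (1×0.0959)² = 0.00920
  m term: (-1×0.0211)² = 0.000446
Total = 0.00965. Share from F = 0.00920/0.00965 = 0.954.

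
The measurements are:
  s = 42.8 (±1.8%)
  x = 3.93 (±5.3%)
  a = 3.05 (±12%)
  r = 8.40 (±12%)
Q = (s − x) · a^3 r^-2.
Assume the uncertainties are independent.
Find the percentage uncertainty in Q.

43.3%

Let u = s − x = 38.9. δu = √(δs² + δx²) = √(0.594 + 0.0434) = 0.798, so δu/u = 0.0205.
Q is then a monomial in u, a, r:
δQ/Q = √((δu/u)² + (3·δa/a)² + (-2·δr/r)²) = √(0.000422 + 0.130 + 0.0576) = 0.433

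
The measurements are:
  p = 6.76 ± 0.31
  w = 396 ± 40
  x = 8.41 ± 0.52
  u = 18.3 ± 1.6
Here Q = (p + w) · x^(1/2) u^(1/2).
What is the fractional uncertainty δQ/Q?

0.113

Let h = p + w = 403. δh = √(δp² + δw²) = √(0.0961 + 1600) = 40.0, so δh/h = 0.0993.
Q is then a monomial in h, x, u:
δQ/Q = √((δh/h)² + (½·δx/x)² + (½·δu/u)²) = √(0.00986 + 0.000956 + 0.00191) = 0.113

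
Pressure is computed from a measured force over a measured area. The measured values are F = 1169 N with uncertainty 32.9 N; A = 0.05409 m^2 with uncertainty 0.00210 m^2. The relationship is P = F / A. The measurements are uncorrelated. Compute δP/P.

0.0480

Each factor contributes (exponent × relative error)² to (δP/P)²:
  (1·δF/F)² = (1×0.0281)² = 0.000792;  (-1·δA/A)² = (-1×0.0388)² = 0.00151
δP/P = √(0.00230) = 0.0480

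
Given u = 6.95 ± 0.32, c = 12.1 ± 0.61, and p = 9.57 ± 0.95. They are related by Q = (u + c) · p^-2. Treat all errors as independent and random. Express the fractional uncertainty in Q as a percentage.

20.2%

Let w = u + c = 19.1. δw = √(δu² + δc²) = √(0.102 + 0.372) = 0.689, so δw/w = 0.0362.
Q is then a monomial in w, p:
δQ/Q = √((δw/w)² + (-2·δp/p)²) = √(0.00131 + 0.0394) = 0.202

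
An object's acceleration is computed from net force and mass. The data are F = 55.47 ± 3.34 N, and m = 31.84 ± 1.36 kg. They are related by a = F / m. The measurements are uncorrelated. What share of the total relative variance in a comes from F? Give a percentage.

(δa/a)² = (1·δF/F)² + (-1·δm/m)²
  F term: (1×0.0602)² = 0.00363
  m term: (-1×0.0427)² = 0.00182
Total = 0.00545. Share from F = 0.00363/0.00545 = 0.665.

66.5%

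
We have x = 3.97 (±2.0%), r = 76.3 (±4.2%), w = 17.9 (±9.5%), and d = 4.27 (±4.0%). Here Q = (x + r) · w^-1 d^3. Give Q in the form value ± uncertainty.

349 ± 55.2

Let u = x + r = 80.3. δu = √(δx² + δr²) = √(0.00630 + 10.3) = 3.21, so δu/u = 0.0399.
Q is then a monomial in u, w, d:
δQ/Q = √((δu/u)² + (-1·δw/w)² + (3·δd/d)²) = √(0.00159 + 0.00903 + 0.0144) = 0.158
Q = 349, so δQ = 0.158 × 349 = 55.2.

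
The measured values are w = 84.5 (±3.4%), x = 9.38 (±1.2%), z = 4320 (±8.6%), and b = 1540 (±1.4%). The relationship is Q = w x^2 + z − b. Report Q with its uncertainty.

Let p = w·x^2 = 7430. δp/p = √((1·δw/w)² + (2·δx/x)²) = √(0.00116 + 0.000576) = 0.0416, so δp = 309.
Q = p + z − b: δQ = √(δp² + δz² + δb²) = √(95700 + 1.38e+05 + 465) = 484
Q = 10200.

10200 ± 484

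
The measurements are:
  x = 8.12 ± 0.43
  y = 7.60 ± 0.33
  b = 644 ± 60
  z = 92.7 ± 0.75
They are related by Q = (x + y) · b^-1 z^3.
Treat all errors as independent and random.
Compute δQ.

1990

Let u = x + y = 15.7. δu = √(δx² + δy²) = √(0.185 + 0.109) = 0.542, so δu/u = 0.0345.
Q is then a monomial in u, b, z:
δQ/Q = √((δu/u)² + (-1·δb/b)² + (3·δz/z)²) = √(0.00119 + 0.00868 + 0.000589) = 0.102
Q = 19400, so δQ = 0.102 × 19400 = 1990.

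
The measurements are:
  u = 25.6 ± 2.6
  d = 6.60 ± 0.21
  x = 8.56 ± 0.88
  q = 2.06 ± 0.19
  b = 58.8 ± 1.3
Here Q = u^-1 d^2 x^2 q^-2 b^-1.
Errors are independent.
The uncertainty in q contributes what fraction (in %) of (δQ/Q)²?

37.3%

(δQ/Q)² = (-1·δu/u)² + (2·δd/d)² + (2·δx/x)² + (-2·δq/q)² + (-1·δb/b)²
  u term: (-1×0.102)² = 0.0103
  d term: (2×0.0318)² = 0.00405
  x term: (2×0.103)² = 0.0423
  q term: (-2×0.0922)² = 0.0340
  b term: (-1×0.0221)² = 0.000489
Total = 0.0912. Share from q = 0.0340/0.0912 = 0.373.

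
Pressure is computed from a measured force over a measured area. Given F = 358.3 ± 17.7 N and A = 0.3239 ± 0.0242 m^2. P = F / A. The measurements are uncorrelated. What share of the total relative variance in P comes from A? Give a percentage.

69.6%

(δP/P)² = (1·δF/F)² + (-1·δA/A)²
  F term: (1×0.0494)² = 0.00244
  A term: (-1×0.0747)² = 0.00558
Total = 0.00802. Share from A = 0.00558/0.00802 = 0.696.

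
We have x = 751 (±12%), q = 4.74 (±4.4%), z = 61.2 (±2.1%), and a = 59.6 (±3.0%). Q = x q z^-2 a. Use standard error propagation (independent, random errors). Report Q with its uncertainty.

Each factor contributes (exponent × relative error)² to (δQ/Q)²:
  (1·δx/x)² = (1×0.120)² = 0.0144;  (1·δq/q)² = (1×0.0440)² = 0.00194;  (-2·δz/z)² = (-2×0.0210)² = 0.00176;  (1·δa/a)² = (1×0.0300)² = 0.000900
δQ/Q = √(0.0190) = 0.138
Q = 56.6, so δQ = 0.138 × 56.6 = 7.81.

56.6 ± 7.81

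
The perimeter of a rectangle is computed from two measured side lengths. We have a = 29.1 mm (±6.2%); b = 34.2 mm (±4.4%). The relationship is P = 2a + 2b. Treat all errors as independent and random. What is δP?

4.70 mm

Sums and differences: (δP)² = Σ (cᵢ δxᵢ)².
  (2·δa)² = 13.0;  (2·δb)² = 9.06
δP = √(22.1) = 4.70 mm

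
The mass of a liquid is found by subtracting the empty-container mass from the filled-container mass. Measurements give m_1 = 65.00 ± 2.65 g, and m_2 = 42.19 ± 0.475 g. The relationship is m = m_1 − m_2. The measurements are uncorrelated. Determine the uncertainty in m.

2.69 g

Sums and differences: (δm)² = Σ (cᵢ δxᵢ)².
  (δm_1)² = 7.02;  (δm_2)² = 0.226
δm = √(7.25) = 2.69 g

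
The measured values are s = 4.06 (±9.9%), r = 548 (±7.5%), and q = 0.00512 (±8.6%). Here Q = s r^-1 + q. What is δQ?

Let p = s·r^-1 = 0.00741. δp/p = √((1·δs/s)² + (-1·δr/r)²) = √(0.00980 + 0.00562) = 0.124, so δp = 0.000920.
Q = p + q: δQ = √(δp² + δq²) = √(8.47e-07 + 1.94e-07) = 0.00102

0.00102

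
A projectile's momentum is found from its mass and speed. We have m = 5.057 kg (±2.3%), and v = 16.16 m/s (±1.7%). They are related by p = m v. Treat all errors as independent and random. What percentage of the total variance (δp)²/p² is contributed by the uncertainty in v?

35.3%

(δp/p)² = (1·δm/m)² + (1·δv/v)²
  m term: (1×0.0230)² = 0.000529
  v term: (1×0.0170)² = 0.000289
Total = 0.000818. Share from v = 0.000289/0.000818 = 0.353.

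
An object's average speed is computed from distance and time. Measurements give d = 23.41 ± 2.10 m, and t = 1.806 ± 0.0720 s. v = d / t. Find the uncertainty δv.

1.27 m/s

v is a product of powers, so relative uncertainties combine in quadrature:
  (1·δd/d)² = (1×0.0897)² = 0.00805;  (-1·δt/t)² = (-1×0.0399)² = 0.00159
δv/v = √(0.00964) = 0.0982
v = 12.96 m/s, so δv = 0.0982 × 12.96 = 1.27 m/s.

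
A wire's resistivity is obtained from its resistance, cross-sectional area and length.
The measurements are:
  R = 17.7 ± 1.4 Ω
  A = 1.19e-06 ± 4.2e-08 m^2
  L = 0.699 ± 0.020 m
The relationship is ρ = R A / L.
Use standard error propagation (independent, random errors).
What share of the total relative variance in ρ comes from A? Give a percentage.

(δρ/ρ)² = (1·δR/R)² + (1·δA/A)² + (-1·δL/L)²
  R term: (1×0.0791)² = 0.00626
  A term: (1×0.0353)² = 0.00125
  L term: (-1×0.0286)² = 0.000819
Total = 0.00832. Share from A = 0.00125/0.00832 = 0.150.

15.0%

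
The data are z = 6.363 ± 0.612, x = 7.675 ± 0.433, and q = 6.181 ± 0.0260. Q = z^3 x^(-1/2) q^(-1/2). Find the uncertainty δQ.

10.8

Q is a product of powers, so relative uncertainties combine in quadrature:
  (3·δz/z)² = (3×0.0962)² = 0.0833;  (−½·δx/x)² = (-0.5×0.0564)² = 0.000796;  (−½·δq/q)² = (-0.5×0.00421)² = 4.42e-06
δQ/Q = √(0.0841) = 0.290
Q = 37.40, so δQ = 0.290 × 37.40 = 10.8.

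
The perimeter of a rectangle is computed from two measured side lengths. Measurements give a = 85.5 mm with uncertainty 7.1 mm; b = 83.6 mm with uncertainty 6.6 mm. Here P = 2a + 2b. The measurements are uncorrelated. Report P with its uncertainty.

Sums and differences: (δP)² = Σ (cᵢ δxᵢ)².
  (2·δa)² = 202;  (2·δb)² = 174
δP = √(376) = 19.4 mm
P = 338 mm.

338 ± 19.4 mm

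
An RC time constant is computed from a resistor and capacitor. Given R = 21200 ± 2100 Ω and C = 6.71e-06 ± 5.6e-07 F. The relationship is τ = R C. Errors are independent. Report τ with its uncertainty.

0.142 ± 0.0184 s

Relative error in a monomial: (δτ/τ)² = Σ (nᵢ · δxᵢ/xᵢ)².
  (1·δR/R)² = (1×0.0991)² = 0.00981;  (1·δC/C)² = (1×0.0835)² = 0.00697
δτ/τ = √(0.0168) = 0.130
τ = 0.142 s, so δτ = 0.130 × 0.142 = 0.0184 s.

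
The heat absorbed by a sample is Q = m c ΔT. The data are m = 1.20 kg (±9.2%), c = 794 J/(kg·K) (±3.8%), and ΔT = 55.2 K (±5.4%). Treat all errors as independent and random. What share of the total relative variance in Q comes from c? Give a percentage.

(δQ/Q)² = (1·δm/m)² + (1·δc/c)² + (1·δΔT/ΔT)²
  m term: (1×0.0920)² = 0.00846
  c term: (1×0.0380)² = 0.00144
  ΔT term: (1×0.0540)² = 0.00292
Total = 0.0128. Share from c = 0.00144/0.0128 = 0.113.

11.3%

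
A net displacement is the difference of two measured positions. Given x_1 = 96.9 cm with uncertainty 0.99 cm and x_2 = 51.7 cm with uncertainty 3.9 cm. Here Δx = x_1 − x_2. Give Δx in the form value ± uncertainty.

Each term contributes (cᵢ δxᵢ)² to (δΔx)²:
  (δx_1)² = 0.980;  (δx_2)² = 15.2
δΔx = √(16.2) = 4.02 cm
Δx = 45.2 cm.

45.2 ± 4.02 cm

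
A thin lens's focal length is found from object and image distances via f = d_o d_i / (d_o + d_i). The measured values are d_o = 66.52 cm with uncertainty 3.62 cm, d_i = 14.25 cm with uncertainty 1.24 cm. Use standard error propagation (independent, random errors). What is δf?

0.849 cm

∂f/∂d_o = (d_i/(d_o+d_i))² = 0.0311;  ∂f/∂d_i = (d_o/(d_o+d_i))² = 0.678
δf = √((∂f/∂d_o · δd_o)² + (∂f/∂d_i · δd_i)²) = √(0.0127 + 0.707) = 0.849 cm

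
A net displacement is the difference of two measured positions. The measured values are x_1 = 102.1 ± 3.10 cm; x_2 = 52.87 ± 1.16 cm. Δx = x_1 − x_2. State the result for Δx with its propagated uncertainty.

49.23 ± 3.31 cm

Δx is a linear combination, so absolute uncertainties add in quadrature:
  (δx_1)² = 9.61;  (δx_2)² = 1.35
δΔx = √(11.0) = 3.31 cm
Δx = 49.23 cm.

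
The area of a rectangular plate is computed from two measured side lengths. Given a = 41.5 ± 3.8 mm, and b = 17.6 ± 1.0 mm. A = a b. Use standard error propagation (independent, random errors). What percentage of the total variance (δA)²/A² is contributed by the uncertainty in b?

27.8%

(δA/A)² = (1·δa/a)² + (1·δb/b)²
  a term: (1×0.0916)² = 0.00838
  b term: (1×0.0568)² = 0.00323
Total = 0.0116. Share from b = 0.00323/0.0116 = 0.278.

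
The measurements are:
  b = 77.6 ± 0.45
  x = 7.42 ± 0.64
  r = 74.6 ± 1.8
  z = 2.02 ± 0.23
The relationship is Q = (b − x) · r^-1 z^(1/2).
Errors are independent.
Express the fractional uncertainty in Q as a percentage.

6.28%

Let u = b − x = 70.2. δu = √(δb² + δx²) = √(0.203 + 0.410) = 0.782, so δu/u = 0.0111.
Q is then a monomial in u, r, z:
δQ/Q = √((δu/u)² + (-1·δr/r)² + (½·δz/z)²) = √(0.000124 + 0.000582 + 0.00324) = 0.0628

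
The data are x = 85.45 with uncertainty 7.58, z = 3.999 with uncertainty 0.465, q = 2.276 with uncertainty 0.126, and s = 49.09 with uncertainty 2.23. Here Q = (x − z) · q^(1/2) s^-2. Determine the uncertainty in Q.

0.00679

Let u = x − z = 81.45. δu = √(δx² + δz²) = √(57.5 + 0.216) = 7.59, so δu/u = 0.0932.
Q is then a monomial in u, q, s:
δQ/Q = √((δu/u)² + (½·δq/q)² + (-2·δs/s)²) = √(0.00869 + 0.000766 + 0.00825) = 0.133
Q = 0.05099, so δQ = 0.133 × 0.05099 = 0.00679.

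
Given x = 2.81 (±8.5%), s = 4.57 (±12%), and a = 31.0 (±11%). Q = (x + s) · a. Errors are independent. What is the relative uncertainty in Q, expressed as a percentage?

Let u = x + s = 7.38. δu = √(δx² + δs²) = √(0.0570 + 0.301) = 0.598, so δu/u = 0.0811.
Q is then a monomial in u, a:
δQ/Q = √((δu/u)² + (1·δa/a)²) = √(0.00657 + 0.0121) = 0.137

13.7%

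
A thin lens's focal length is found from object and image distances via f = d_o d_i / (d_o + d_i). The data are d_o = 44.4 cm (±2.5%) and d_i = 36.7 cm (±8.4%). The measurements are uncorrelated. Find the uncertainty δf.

0.952 cm

∂f/∂d_o = (d_i/(d_o+d_i))² = 0.205;  ∂f/∂d_i = (d_o/(d_o+d_i))² = 0.300
δf = √((∂f/∂d_o · δd_o)² + (∂f/∂d_i · δd_i)²) = √(0.0517 + 0.854) = 0.952 cm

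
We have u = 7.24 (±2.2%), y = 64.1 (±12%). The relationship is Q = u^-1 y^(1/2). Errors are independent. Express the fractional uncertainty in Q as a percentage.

Q is a product of powers, so relative uncertainties combine in quadrature:
  (-1·δu/u)² = (-1×0.0220)² = 0.000484;  (½·δy/y)² = (0.5×0.120)² = 0.00360
δQ/Q = √(0.00408) = 0.0639

6.39%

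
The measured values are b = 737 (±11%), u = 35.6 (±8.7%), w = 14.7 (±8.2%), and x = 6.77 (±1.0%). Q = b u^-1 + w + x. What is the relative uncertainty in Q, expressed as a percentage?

Let p = b·u^-1 = 20.7. δp/p = √((1·δb/b)² + (-1·δu/u)²) = √(0.0121 + 0.00757) = 0.140, so δp = 2.90.
Q = p + w + x: δQ = √(δp² + δw² + δx²) = √(8.43 + 1.45 + 0.00458) = 3.14
Q = 42.2, so δQ/Q = 3.14/42.2 = 0.0746.

7.46%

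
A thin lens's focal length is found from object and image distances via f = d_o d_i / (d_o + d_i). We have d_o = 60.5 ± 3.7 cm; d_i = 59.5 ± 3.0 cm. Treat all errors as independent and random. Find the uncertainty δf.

1.19 cm

∂f/∂d_o = (d_i/(d_o+d_i))² = 0.246;  ∂f/∂d_i = (d_o/(d_o+d_i))² = 0.254
δf = √((∂f/∂d_o · δd_o)² + (∂f/∂d_i · δd_i)²) = √(0.827 + 0.581) = 1.19 cm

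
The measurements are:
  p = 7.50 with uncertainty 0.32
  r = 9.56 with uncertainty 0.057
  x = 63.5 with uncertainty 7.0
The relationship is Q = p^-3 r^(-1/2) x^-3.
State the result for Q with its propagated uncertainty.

(2.99 ± 1.06) × 10^-9

Q is a product of powers, so relative uncertainties combine in quadrature:
  (-3·δp/p)² = (-3×0.0427)² = 0.0164;  (−½·δr/r)² = (-0.5×0.00596)² = 8.89e-06;  (-3·δx/x)² = (-3×0.110)² = 0.109
δQ/Q = √(0.126) = 0.355
Q = 2.99e-09, so δQ = 0.355 × 2.99e-09 = 1.06e-09.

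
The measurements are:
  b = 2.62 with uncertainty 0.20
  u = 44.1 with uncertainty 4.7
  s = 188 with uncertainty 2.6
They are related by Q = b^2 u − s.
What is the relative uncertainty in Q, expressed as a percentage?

49.2%

Let p = b^2·u = 303. δp/p = √((2·δb/b)² + (1·δu/u)²) = √(0.0233 + 0.0114) = 0.186, so δp = 56.4.
Q = p − s: δQ = √(δp² + δs²) = √(3180 + 6.76) = 56.4
Q = 115, so δQ/Q = 56.4/115 = 0.492.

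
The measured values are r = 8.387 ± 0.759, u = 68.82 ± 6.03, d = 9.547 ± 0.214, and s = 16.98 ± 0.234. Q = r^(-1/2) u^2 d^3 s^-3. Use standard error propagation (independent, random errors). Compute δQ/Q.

0.197

Q is a product of powers, so relative uncertainties combine in quadrature:
  (−½·δr/r)² = (-0.5×0.0905)² = 0.00205;  (2·δu/u)² = (2×0.0876)² = 0.0307;  (3·δd/d)² = (3×0.0224)² = 0.00452;  (-3·δs/s)² = (-3×0.0138)² = 0.00171
δQ/Q = √(0.0390) = 0.197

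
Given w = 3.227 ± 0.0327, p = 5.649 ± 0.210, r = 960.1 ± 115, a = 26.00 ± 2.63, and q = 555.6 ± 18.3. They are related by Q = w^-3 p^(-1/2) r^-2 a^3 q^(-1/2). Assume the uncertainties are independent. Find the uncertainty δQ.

Products/powers → add relative errors in quadrature, weighted by exponent:
  (-3·δw/w)² = (-3×0.0101)² = 0.000924;  (−½·δp/p)² = (-0.5×0.0372)² = 0.000345;  (-2·δr/r)² = (-2×0.120)² = 0.0574;  (3·δa/a)² = (3×0.101)² = 0.0921;  (−½·δq/q)² = (-0.5×0.0329)² = 0.000271
δQ/Q = √(0.151) = 0.389
Q = 1.013e-05, so δQ = 0.389 × 1.013e-05 = 3.94e-06.

3.94e-06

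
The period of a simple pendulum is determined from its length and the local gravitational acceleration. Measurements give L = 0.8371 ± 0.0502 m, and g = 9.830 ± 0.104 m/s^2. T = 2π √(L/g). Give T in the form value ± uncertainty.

1.834 ± 0.0558 s

Since T is a product/quotient, work with relative uncertainties:
  (½·δL/L)² = (0.5×0.0600)² = 0.000899;  (−½·δg/g)² = (-0.5×0.0106)² = 2.8e-05
δT/T = √(0.000927) = 0.0304
T = 1.834 s, so δT = 0.0304 × 1.834 = 0.0558 s.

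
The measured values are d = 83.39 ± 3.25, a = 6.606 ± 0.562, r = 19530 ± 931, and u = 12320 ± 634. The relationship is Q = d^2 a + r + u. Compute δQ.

Let p = d^2·a = 45940. δp/p = √((2·δd/d)² + (1·δa/a)²) = √(0.00608 + 0.00724) = 0.115, so δp = 5300.
Q = p + r + u: δQ = √(δp² + δr² + δu²) = √(2.81e+07 + 8.67e+05 + 4.02e+05) = 5420

5420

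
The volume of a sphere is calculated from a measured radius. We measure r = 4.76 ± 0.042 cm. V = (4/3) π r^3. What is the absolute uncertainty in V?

Each factor contributes (exponent × relative error)² to (δV/V)²:
  (3·δr/r)² = (3×0.00882)² = 0.000701
δV/V = √(0.000701) = 0.0265
V = 452 cm^3, so δV = 0.0265 × 452 = 12.0 cm^3.

12.0 cm^3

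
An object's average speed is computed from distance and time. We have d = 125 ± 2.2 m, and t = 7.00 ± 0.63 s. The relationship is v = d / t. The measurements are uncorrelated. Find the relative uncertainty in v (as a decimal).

Products/powers → add relative errors in quadrature, weighted by exponent:
  (1·δd/d)² = (1×0.0176)² = 0.000310;  (-1·δt/t)² = (-1×0.0900)² = 0.00810
δv/v = √(0.00841) = 0.0917

0.0917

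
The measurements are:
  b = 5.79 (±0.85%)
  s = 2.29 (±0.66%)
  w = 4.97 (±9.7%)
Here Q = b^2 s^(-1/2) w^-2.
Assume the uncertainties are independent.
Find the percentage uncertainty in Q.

Q is a product of powers, so relative uncertainties combine in quadrature:
  (2·δb/b)² = (2×0.00850)² = 0.000289;  (−½·δs/s)² = (-0.5×0.00660)² = 1.09e-05;  (-2·δw/w)² = (-2×0.0970)² = 0.0376
δQ/Q = √(0.0379) = 0.195

19.5%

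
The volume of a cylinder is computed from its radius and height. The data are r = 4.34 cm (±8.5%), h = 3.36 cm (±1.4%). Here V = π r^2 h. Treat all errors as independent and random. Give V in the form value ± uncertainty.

Since V is a product/quotient, work with relative uncertainties:
  (2·δr/r)² = (2×0.0850)² = 0.0289;  (1·δh/h)² = (1×0.0140)² = 0.000196
δV/V = √(0.0291) = 0.171
V = 199 cm^3, so δV = 0.171 × 199 = 33.9 cm^3.

199 ± 33.9 cm^3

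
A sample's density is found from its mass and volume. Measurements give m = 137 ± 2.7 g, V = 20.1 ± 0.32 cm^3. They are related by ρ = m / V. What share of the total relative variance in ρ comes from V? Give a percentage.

(δρ/ρ)² = (1·δm/m)² + (-1·δV/V)²
  m term: (1×0.0197)² = 0.000388
  V term: (-1×0.0159)² = 0.000253
Total = 0.000642. Share from V = 0.000253/0.000642 = 0.395.

39.5%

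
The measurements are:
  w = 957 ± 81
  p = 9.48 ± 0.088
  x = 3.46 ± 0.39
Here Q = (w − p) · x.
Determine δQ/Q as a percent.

Let u = w − p = 948. δu = √(δw² + δp²) = √(6560 + 0.00774) = 81.0, so δu/u = 0.0855.
Q is then a monomial in u, x:
δQ/Q = √((δu/u)² + (1·δx/x)²) = √(0.00731 + 0.0127) = 0.141

14.1%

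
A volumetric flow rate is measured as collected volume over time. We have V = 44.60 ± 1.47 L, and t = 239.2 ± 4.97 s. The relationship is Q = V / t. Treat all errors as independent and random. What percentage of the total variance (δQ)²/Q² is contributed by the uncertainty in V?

(δQ/Q)² = (1·δV/V)² + (-1·δt/t)²
  V term: (1×0.0330)² = 0.00109
  t term: (-1×0.0208)² = 0.000432
Total = 0.00152. Share from V = 0.00109/0.00152 = 0.716.

71.6%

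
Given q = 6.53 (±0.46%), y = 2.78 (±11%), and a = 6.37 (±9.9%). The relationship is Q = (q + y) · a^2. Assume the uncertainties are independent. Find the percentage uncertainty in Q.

Let u = q + y = 9.31. δu = √(δq² + δy²) = √(0.000902 + 0.0935) = 0.307, so δu/u = 0.0330.
Q is then a monomial in u, a:
δQ/Q = √((δu/u)² + (2·δa/a)²) = √(0.00109 + 0.0392) = 0.201

20.1%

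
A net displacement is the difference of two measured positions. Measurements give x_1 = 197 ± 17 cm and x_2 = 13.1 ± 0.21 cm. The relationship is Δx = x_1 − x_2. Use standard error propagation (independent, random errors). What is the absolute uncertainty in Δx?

17.0 cm

For a sum/difference, combine absolute errors in quadrature:
  (δx_1)² = 289;  (δx_2)² = 0.0441
δΔx = √(289) = 17.0 cm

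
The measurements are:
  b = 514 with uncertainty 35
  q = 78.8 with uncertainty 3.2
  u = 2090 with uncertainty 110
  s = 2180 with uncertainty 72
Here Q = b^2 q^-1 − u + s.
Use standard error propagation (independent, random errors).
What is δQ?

494

Let p = b^2·q^-1 = 3350. δp/p = √((2·δb/b)² + (-1·δq/q)²) = √(0.0185 + 0.00165) = 0.142, so δp = 476.
Q = p − u + s: δQ = √(δp² + δu² + δs²) = √(2.27e+05 + 12100 + 5180) = 494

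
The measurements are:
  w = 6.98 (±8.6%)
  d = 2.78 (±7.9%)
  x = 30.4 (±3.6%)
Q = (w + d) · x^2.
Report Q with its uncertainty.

9020 ± 878

Let u = w + d = 9.76. δu = √(δw² + δd²) = √(0.360 + 0.0482) = 0.639, so δu/u = 0.0655.
Q is then a monomial in u, x:
δQ/Q = √((δu/u)² + (2·δx/x)²) = √(0.00429 + 0.00518) = 0.0973
Q = 9020, so δQ = 0.0973 × 9020 = 878.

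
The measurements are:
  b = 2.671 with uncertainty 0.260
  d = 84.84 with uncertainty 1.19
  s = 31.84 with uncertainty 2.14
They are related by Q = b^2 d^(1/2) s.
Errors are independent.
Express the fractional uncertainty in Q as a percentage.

20.6%

For a monomial Q ∝ b^2, d^(1/2), s, fractional errors add in quadrature:
  (2·δb/b)² = (2×0.0973)² = 0.0379;  (½·δd/d)² = (0.5×0.0140)² = 4.92e-05;  (1·δs/s)² = (1×0.0672)² = 0.00452
δQ/Q = √(0.0425) = 0.206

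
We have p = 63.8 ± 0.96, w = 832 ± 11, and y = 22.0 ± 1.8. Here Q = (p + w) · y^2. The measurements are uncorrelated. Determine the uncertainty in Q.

71100

Let u = p + w = 896. δu = √(δp² + δw²) = √(0.922 + 121) = 11.0, so δu/u = 0.0123.
Q is then a monomial in u, y:
δQ/Q = √((δu/u)² + (2·δy/y)²) = √(0.000152 + 0.0268) = 0.164
Q = 4.34e+05, so δQ = 0.164 × 4.34e+05 = 71100.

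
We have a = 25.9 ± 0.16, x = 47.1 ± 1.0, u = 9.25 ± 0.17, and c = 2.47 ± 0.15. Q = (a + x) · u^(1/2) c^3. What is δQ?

Let w = a + x = 73.0. δw = √(δa² + δx²) = √(0.0256 + 1.00) = 1.01, so δw/w = 0.0139.
Q is then a monomial in w, u, c:
δQ/Q = √((δw/w)² + (½·δu/u)² + (3·δc/c)²) = √(0.000192 + 8.44e-05 + 0.0332) = 0.183
Q = 3350, so δQ = 0.183 × 3350 = 612.

612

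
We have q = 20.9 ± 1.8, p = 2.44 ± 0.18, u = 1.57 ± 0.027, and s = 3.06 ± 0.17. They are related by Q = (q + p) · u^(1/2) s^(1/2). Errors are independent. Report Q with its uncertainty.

51.2 ± 4.23

Let w = q + p = 23.3. δw = √(δq² + δp²) = √(3.24 + 0.0324) = 1.81, so δw/w = 0.0775.
Q is then a monomial in w, u, s:
δQ/Q = √((δw/w)² + (½·δu/u)² + (½·δs/s)²) = √(0.00601 + 7.39e-05 + 0.000772) = 0.0828
Q = 51.2, so δQ = 0.0828 × 51.2 = 4.23.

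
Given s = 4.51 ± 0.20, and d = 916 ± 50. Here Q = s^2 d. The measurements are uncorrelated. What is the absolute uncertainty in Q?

Q is a product of powers, so relative uncertainties combine in quadrature:
  (2·δs/s)² = (2×0.0443)² = 0.00787;  (1·δd/d)² = (1×0.0546)² = 0.00298
δQ/Q = √(0.0108) = 0.104
Q = 18600, so δQ = 0.104 × 18600 = 1940.

1940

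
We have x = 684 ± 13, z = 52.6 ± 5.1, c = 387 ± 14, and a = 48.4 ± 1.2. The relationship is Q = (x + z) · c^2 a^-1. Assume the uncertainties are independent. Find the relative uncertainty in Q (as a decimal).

Let u = x + z = 737. δu = √(δx² + δz²) = √(169 + 26.0) = 14.0, so δu/u = 0.0190.
Q is then a monomial in u, c, a:
δQ/Q = √((δu/u)² + (2·δc/c)² + (-1·δa/a)²) = √(0.000359 + 0.00523 + 0.000615) = 0.0788

0.0788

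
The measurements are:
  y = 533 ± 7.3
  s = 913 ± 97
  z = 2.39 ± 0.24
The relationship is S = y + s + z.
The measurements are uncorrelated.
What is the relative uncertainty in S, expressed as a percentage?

Each term contributes (cᵢ δxᵢ)² to (δS)²:
  (δy)² = 53.3;  (δs)² = 9410;  (δz)² = 0.0576
δS = √(9460) = 97.3
S = 1450, so δS/S = 97.3/1450 = 0.0672.

6.72%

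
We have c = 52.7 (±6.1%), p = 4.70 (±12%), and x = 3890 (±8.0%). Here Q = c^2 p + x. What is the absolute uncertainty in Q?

Let w = c^2·p = 13100. δw/w = √((2·δc/c)² + (1·δp/p)²) = √(0.0149 + 0.0144) = 0.171, so δw = 2230.
Q = w + x: δQ = √(δw² + δx²) = √(4.99e+06 + 96800) = 2260

2260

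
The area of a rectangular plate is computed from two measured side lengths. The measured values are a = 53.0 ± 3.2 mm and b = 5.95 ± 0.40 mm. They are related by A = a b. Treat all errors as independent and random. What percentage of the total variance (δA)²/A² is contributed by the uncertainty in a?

(δA/A)² = (1·δa/a)² + (1·δb/b)²
  a term: (1×0.0604)² = 0.00365
  b term: (1×0.0672)² = 0.00452
Total = 0.00816. Share from a = 0.00365/0.00816 = 0.446.

44.6%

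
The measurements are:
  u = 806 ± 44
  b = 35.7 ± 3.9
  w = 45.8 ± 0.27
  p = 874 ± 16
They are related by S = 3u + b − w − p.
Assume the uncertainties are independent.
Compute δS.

S is a linear combination, so absolute uncertainties add in quadrature:
  (3·δu)² = 17400;  (δb)² = 15.2;  (δw)² = 0.0729;  (δp)² = 256
δS = √(17700) = 133

133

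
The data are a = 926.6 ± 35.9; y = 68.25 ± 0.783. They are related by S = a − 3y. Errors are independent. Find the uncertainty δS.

36.0

For a sum/difference, combine absolute errors in quadrature:
  (δa)² = 1290;  (3·δy)² = 5.52
δS = √(1290) = 36.0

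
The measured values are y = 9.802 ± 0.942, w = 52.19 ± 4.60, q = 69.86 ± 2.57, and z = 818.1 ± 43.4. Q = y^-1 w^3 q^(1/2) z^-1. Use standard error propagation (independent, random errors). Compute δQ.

42.5

For a monomial Q ∝ y^-1, w^3, q^(1/2), z^-1, fractional errors add in quadrature:
  (-1·δy/y)² = (-1×0.0961)² = 0.00924;  (3·δw/w)² = (3×0.0881)² = 0.0699;  (½·δq/q)² = (0.5×0.0368)² = 0.000338;  (-1·δz/z)² = (-1×0.0530)² = 0.00281
δQ/Q = √(0.0823) = 0.287
Q = 148.2, so δQ = 0.287 × 148.2 = 42.5.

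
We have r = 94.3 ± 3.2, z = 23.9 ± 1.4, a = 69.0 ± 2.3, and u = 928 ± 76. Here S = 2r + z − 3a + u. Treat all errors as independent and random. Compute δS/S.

0.0820

For a sum/difference, combine absolute errors in quadrature:
  (2·δr)² = 41.0;  (δz)² = 1.96;  (3·δa)² = 47.6;  (δu)² = 5780
δS = √(5870) = 76.6
S = 934, so δS/S = 76.6/934 = 0.0820.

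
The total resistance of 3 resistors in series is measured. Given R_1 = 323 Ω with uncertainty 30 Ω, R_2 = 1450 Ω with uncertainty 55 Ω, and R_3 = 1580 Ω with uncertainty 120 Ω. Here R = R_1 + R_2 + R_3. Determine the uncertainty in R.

135 Ω

For a sum/difference, combine absolute errors in quadrature:
  (δR_1)² = 900;  (δR_2)² = 3020;  (δR_3)² = 14400
δR = √(18300) = 135 Ω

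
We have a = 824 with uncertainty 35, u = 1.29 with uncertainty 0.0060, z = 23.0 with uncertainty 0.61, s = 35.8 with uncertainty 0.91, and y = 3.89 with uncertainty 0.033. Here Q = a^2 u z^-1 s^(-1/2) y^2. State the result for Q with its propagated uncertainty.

96300 ± 8820

Q is a product of powers, so relative uncertainties combine in quadrature:
  (2·δa/a)² = (2×0.0425)² = 0.00722;  (1·δu/u)² = (1×0.00465)² = 2.16e-05;  (-1·δz/z)² = (-1×0.0265)² = 0.000703;  (−½·δs/s)² = (-0.5×0.0254)² = 0.000162;  (2·δy/y)² = (2×0.00848)² = 0.000288
δQ/Q = √(0.00839) = 0.0916
Q = 96300, so δQ = 0.0916 × 96300 = 8820.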